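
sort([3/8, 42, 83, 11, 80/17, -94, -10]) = [-94, -10, 3/8, 80/17, 11, 42, 83]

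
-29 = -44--15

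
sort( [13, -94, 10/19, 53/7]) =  [-94, 10/19, 53/7, 13]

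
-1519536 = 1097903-2617439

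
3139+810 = 3949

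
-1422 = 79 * (-18)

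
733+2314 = 3047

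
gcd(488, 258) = 2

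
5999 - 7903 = -1904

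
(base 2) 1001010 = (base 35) 24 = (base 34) 26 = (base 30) 2e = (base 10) 74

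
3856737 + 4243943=8100680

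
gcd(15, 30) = 15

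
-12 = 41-53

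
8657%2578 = 923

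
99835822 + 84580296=184416118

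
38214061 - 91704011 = -53489950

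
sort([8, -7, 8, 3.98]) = [-7, 3.98, 8, 8]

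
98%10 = 8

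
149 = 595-446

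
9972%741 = 339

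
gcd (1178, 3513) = 1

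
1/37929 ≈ 0.0000264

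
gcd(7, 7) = 7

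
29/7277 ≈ 0.00399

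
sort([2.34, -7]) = [-7, 2.34]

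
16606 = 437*38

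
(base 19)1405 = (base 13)3a21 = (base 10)8308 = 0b10000001110100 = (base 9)12351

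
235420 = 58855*4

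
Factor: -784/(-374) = 2^3 * 7^2 * 11^(-1) * 17^(-1) = 392/187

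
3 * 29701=89103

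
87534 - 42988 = 44546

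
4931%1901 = 1129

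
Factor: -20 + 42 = 2^1 * 11^1 = 22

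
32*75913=2429216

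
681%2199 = 681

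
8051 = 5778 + 2273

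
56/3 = 18+2/3 ≈ 18.67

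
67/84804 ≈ 0.000790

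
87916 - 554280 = -466364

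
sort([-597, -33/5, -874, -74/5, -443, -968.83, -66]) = [-968.83, -874, -597, -443, -66, -74/5, -33/5]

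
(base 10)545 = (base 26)kp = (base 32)h1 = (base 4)20201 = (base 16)221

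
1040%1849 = 1040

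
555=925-370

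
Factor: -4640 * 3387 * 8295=-1 * 2^5 * 3^2 * 5^2 * 7^1 * 29^1 * 79^1 * 1129^1=-130361565600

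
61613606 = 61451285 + 162321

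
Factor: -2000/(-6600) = 2^1*3^(-1)*5^1*11^(-1) = 10/33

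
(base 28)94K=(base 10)7188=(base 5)212223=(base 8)16024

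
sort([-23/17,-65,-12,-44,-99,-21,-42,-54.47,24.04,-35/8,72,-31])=[-99,-65,-54.47,-44,-42,-31,-21,-12,-35/8,-23/17,24.04,72]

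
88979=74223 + 14756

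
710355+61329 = 771684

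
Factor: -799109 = -1*67^1*11927^1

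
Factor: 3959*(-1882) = -1*2^1*37^1*107^1*941^1 = -7450838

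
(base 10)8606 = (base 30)9gq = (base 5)233411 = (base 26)cj0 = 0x219e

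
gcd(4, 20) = 4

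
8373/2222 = 3 + 1707/2222 ≈ 3.77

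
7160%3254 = 652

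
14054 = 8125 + 5929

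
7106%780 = 86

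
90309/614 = 147 + 51/614 ≈ 147.08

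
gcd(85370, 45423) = 1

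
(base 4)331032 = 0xf4e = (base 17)d98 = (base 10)3918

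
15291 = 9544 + 5747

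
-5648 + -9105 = -14753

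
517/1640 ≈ 0.315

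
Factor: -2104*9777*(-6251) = 2^3*3^1*7^1*19^1*47^1*263^1*3259^1 = 128588120808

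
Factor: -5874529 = -1 * 73^1 * 80473^1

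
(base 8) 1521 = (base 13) 504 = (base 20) 229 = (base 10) 849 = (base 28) 129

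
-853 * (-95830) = 81742990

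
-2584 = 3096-5680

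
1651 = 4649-2998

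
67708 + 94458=162166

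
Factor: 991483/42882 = 2^(-1)*3^(-1)*7^(-1)*1021^(-1)*991483^1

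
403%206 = 197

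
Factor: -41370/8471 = -1*2^1*3^1*5^1*7^1*43^(-1) = -210/43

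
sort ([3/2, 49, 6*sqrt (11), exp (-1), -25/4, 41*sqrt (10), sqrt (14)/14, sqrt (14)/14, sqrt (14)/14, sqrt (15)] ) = [-25/4, sqrt (14)/14, sqrt (14)/14, sqrt (14)/14, exp (-1), 3/2, sqrt (15), 6*sqrt (11), 49, 41*sqrt (10)] 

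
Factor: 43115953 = 29^1*1486757^1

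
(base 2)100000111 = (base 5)2023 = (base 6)1115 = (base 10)263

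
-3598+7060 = 3462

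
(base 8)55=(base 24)1l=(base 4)231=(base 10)45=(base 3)1200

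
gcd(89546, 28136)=2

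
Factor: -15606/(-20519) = 2^1*3^3*71^(-1) = 54/71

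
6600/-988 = -1650/247 ≈ -6.68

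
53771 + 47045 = 100816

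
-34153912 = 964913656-999067568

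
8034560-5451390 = 2583170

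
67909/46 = 1476 + 13/46 ≈ 1476.28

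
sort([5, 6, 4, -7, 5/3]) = [-7, 5/3, 4, 5, 6]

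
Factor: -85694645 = -1 * 5^1 * 239^1 * 71711^1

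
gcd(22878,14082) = 6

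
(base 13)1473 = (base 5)43332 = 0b101110010111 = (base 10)2967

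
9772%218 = 180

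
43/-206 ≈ -0.209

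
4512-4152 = 360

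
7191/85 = 423/5 = 84.60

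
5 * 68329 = 341645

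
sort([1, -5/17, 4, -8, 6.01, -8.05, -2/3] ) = [-8.05, -8, -2/3, -5/17, 1, 4, 6.01] 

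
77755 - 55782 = 21973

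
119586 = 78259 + 41327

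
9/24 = 3/8 = 0.375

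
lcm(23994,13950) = 599850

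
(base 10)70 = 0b1000110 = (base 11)64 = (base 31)28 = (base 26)2i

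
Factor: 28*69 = 2^2*3^1*7^1*23^1 = 1932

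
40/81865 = 8/16373 ≈ 0.000489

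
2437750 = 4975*490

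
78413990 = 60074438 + 18339552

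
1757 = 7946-6189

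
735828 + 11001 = 746829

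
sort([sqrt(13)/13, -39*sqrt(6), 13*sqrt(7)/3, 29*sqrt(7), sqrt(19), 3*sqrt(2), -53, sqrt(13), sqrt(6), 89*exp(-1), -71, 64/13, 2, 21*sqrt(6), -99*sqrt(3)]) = [-99*sqrt(3), -39*sqrt(6), -71, -53, sqrt(13)/13, 2, sqrt(6), sqrt(13), 3*sqrt(2), sqrt(19), 64/13, 13*sqrt(7)/3, 89*exp(-1), 21*sqrt(6), 29*sqrt(7)]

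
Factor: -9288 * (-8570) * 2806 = 2^5 * 3^3 * 5^1 * 23^1 * 43^1 * 61^1 * 857^1 = 223352436960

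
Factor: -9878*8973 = -1*2^1*3^2*11^1*449^1*997^1 = -88635294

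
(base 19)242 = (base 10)800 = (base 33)o8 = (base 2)1100100000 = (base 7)2222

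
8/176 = 1/22 ≈ 0.0455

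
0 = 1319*0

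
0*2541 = 0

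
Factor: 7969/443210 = 2^(-1) * 5^(-1) * 13^1 * 23^(-1) * 41^(-1) * 47^(-1) * 613^1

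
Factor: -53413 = -1 * 31^1 * 1723^1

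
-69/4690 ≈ -0.0147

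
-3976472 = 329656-4306128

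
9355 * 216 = 2020680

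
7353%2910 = 1533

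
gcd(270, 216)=54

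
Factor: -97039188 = -1*2^2*3^3*59^1*97^1*157^1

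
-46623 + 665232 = 618609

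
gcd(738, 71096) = 2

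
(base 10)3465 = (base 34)2xv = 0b110110001001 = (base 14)1397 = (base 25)5df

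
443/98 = 4 + 51/98 ≈ 4.52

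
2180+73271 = 75451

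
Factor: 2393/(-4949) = -1*7^(-2)*101^(-1)*2393^1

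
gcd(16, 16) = 16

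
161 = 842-681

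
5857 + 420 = 6277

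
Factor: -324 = -1*2^2*3^4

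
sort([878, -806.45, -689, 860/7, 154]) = [-806.45, -689, 860/7, 154, 878]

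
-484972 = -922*526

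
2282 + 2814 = 5096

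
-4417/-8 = 552 + 1/8≈552.13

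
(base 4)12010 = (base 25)fd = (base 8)604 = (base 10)388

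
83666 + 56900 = 140566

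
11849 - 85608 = -73759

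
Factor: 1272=2^3 * 3^1 * 53^1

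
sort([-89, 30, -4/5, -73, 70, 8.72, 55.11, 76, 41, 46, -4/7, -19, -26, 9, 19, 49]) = [-89, -73, -26, -19, -4/5, -4/7, 8.72, 9, 19, 30, 41, 46, 49, 55.11, 70, 76]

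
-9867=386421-396288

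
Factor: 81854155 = 5^1 * 43^1 * 317^1 * 1201^1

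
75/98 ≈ 0.765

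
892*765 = 682380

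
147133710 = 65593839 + 81539871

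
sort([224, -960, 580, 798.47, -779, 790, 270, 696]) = [-960, -779, 224, 270, 580, 696, 790, 798.47]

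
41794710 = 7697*5430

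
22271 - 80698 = -58427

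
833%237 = 122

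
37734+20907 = 58641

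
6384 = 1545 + 4839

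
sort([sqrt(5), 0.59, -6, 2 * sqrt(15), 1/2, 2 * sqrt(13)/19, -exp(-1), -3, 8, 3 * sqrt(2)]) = [-6, -3, -exp(-1), 2 * sqrt(13)/19, 1/2, 0.59, sqrt(5), 3 * sqrt(2), 2 * sqrt(15), 8]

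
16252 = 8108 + 8144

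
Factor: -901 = -1*17^1*53^1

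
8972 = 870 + 8102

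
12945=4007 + 8938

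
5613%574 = 447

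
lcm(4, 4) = 4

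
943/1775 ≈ 0.531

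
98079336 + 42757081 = 140836417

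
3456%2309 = 1147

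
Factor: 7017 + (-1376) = 5641^1 = 5641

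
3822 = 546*7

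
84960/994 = 42480/497 ≈ 85.47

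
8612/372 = 23 + 14/93 ≈ 23.15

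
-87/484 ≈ -0.180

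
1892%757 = 378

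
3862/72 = 53 + 23/36≈53.64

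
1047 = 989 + 58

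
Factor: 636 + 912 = 2^2*3^2*43^1 = 1548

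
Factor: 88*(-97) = -1*2^3*11^1*97^1 = -8536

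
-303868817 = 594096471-897965288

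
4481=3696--785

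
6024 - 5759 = 265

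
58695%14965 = 13800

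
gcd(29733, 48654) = 2703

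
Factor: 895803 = 3^1*298601^1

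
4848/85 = 57 + 3/85 ≈ 57.04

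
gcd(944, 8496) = 944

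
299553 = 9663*31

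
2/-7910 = -1/3955 ≈ -0.000253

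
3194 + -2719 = 475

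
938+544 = 1482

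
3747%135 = 102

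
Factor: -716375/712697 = -1 * 5^3 * 11^1 * 521^1 * 712697^(-1)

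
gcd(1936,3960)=88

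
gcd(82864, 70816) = 16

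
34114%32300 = 1814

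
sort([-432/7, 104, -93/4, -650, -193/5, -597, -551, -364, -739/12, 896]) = [-650, -597, -551, -364, -432/7, -739/12, -193/5, -93/4, 104, 896]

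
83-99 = -16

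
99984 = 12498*8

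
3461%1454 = 553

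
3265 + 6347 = 9612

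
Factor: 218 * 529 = 2^1 * 23^2 * 109^1 = 115322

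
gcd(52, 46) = 2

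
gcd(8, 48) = 8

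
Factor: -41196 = -1*2^2*3^1*3433^1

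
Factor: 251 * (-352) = -1 * 2^5 * 11^1 * 251^1 = -88352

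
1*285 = 285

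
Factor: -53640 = -1 * 2^3 * 3^2 * 5^1 * 149^1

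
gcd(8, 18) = 2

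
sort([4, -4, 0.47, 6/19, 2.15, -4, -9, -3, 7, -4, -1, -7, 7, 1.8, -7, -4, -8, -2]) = [-9, -8, -7, -7, -4, -4, -4, -4, -3, -2, -1, 6/19, 0.47, 1.8, 2.15, 4, 7, 7]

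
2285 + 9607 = 11892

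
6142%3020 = 102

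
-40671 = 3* (-13557)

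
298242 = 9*33138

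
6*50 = 300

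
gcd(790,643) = 1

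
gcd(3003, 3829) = 7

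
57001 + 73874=130875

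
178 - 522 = -344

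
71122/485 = 146 + 312/485 ≈ 146.64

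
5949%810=279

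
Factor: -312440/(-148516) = 2^1*5^1*73^1*347^(-1) = 730/347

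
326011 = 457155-131144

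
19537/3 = 6512 + 1/3 ≈ 6512.33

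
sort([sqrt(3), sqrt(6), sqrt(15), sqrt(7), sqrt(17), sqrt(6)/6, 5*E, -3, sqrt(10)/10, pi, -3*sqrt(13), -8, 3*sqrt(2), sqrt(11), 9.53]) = [-3*sqrt(13), -8, -3, sqrt(10)/10, sqrt(6)/6, sqrt(3), sqrt(6), sqrt(7), pi, sqrt(11), sqrt(15), sqrt(17), 3*sqrt(2), 9.53, 5*E]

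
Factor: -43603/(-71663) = 7^1*6229^1*71663^(-1)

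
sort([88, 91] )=[88, 91] 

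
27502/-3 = -9167 - 1/3 ≈ -9167.33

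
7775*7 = 54425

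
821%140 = 121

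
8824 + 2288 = 11112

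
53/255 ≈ 0.208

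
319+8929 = 9248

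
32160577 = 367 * 87631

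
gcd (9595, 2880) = 5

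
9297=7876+1421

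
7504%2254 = 742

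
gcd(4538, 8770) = 2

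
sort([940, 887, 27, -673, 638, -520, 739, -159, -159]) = [-673, -520, -159, -159, 27, 638, 739, 887, 940]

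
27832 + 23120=50952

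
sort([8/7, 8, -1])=[-1, 8/7, 8]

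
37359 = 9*4151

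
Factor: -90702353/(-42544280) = 2^(-3) * 5^(-1) * 7^1 * 653^1 * 829^(-1) * 1283^(-1) * 19843^1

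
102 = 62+40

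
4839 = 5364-525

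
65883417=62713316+3170101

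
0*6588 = 0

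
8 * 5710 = 45680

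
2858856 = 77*37128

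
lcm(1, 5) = 5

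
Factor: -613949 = -1 * 7^1 * 229^1 * 383^1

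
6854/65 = 105 + 29/65 ≈ 105.45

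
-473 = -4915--4442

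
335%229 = 106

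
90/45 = 2 = 2.00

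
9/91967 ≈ 0.0000979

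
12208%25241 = 12208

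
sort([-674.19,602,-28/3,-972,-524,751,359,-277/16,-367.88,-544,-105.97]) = [-972,-674.19,-544,-524,-367.88,-105.97,-277/16,-28/3,359,602,751]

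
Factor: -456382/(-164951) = 2^1*313^(-1)*433^1 = 866/313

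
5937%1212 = 1089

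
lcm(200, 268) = 13400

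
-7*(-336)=2352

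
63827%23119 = 17589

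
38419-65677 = -27258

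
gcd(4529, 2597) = 7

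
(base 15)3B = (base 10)56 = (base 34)1M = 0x38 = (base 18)32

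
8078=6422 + 1656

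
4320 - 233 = 4087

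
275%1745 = 275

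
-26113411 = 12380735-38494146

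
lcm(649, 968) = 57112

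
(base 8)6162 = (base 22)6ci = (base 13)15b1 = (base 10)3186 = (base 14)1238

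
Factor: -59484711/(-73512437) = 3^1*11^1*13^1*17^(-1)*313^1*443^1*4324261^(-1)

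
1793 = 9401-7608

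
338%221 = 117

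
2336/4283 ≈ 0.545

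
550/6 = 91 + 2/3 ≈ 91.67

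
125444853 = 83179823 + 42265030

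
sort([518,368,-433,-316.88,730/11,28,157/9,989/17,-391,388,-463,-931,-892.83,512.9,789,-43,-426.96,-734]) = [-931,-892.83,-734,-463,-433,-426.96,-391,-316.88,-43,157/9,28,989/17,730/11,368,388,512.9,518,789]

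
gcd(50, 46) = 2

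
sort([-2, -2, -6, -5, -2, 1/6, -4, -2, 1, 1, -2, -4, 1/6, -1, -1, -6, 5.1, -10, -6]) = [-10, -6, -6, -6, -5, -4, -4, -2, -2, -2, -2, -2, -1, -1, 1/6, 1/6, 1, 1, 5.1]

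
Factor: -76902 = -1*2^1*3^1*7^1*1831^1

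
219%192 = 27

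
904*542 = 489968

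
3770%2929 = 841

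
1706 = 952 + 754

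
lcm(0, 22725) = 0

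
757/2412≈0.314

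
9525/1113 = 8 + 207/371 ≈ 8.56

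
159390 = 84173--75217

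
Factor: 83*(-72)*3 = -1*2^3*3^3*83^1 = -17928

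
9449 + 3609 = 13058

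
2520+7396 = 9916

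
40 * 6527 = 261080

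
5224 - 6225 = -1001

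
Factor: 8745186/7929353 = 2^1 * 3^1 * 101^1 * 797^(-1) * 9949^(-1) * 14431^1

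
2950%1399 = 152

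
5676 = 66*86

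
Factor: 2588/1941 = 2^2*3^(-1) = 4/3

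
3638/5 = 727 + 3/5 = 727.60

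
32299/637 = 50 + 449/637 ≈ 50.70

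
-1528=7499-9027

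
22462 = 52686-30224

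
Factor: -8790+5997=-1 * 3^1 * 7^2 * 19^1=-2793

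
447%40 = 7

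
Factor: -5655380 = -1 * 2^2 * 5^1 * 282769^1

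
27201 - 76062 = -48861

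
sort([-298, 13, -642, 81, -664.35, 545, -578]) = [-664.35, -642, -578, -298, 13, 81, 545]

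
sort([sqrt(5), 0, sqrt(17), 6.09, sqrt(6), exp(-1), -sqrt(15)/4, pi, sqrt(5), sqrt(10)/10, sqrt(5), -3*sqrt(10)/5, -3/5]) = [-3*sqrt(10)/5, -sqrt(15)/4, -3/5, 0, sqrt(10)/10, exp(-1), sqrt(5), sqrt(5), sqrt(5), sqrt(6), pi, sqrt(17), 6.09]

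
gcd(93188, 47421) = 1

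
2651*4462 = 11828762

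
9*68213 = 613917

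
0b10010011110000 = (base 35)7p6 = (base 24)ga0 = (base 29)b72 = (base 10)9456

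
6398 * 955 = 6110090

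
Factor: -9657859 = -1 * 139^1 * 69481^1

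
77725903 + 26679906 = 104405809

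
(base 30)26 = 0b1000010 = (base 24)2i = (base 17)3f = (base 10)66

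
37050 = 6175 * 6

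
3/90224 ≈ 0.0000333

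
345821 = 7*49403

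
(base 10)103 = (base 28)3j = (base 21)4j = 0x67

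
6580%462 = 112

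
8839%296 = 255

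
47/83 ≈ 0.566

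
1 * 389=389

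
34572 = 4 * 8643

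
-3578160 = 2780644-6358804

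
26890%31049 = 26890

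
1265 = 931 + 334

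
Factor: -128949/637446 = -1 * 2^(-1) * 53^1 * 131^(-1) = -53/262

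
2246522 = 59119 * 38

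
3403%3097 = 306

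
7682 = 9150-1468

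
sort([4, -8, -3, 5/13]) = [-8, -3, 5/13, 4]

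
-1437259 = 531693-1968952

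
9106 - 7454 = 1652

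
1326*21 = 27846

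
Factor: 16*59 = 2^4*59^1 = 944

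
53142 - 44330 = 8812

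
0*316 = 0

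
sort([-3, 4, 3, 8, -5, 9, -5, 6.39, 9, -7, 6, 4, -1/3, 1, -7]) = [-7, -7, -5, -5, -3, -1/3, 1, 3, 4, 4, 6, 6.39, 8, 9, 9]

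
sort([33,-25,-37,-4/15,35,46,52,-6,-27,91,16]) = [-37,-27,-25,-6,-4/15,16,33,35,46,52,91]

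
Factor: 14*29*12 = 2^3*3^1*7^1*29^1 = 4872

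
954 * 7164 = 6834456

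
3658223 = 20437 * 179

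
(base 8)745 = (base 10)485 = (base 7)1262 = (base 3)122222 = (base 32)f5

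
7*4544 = 31808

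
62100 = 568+61532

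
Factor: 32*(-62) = -1*2^6*31^1 = -1984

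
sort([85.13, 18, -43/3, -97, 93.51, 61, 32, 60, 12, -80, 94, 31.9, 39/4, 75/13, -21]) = [-97, -80, -21, -43/3, 75/13, 39/4, 12, 18, 31.9, 32, 60, 61, 85.13, 93.51, 94]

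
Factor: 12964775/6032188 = 2^(-2) * 5^2 * 193^1 * 2687^1 * 1508047^(-1) 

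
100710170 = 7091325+93618845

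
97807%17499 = 10312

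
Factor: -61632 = -1*2^6*3^2*107^1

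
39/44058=13/14686 ≈ 0.000885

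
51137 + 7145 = 58282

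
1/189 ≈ 0.00529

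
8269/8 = 1033 + 5/8 ≈ 1033.63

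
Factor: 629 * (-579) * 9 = -1 * 3^3 * 17^1 * 37^1 * 193^1 = -3277719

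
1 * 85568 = 85568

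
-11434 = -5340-6094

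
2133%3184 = 2133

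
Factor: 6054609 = 3^1*11^1*183473^1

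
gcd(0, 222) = 222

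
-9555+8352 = -1203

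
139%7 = 6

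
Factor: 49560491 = 17^1*2915323^1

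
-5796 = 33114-38910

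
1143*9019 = 10308717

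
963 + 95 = 1058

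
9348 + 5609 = 14957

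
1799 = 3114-1315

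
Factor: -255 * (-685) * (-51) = -1 * 3^2 * 5^2 * 17^2 * 137^1 = -8908425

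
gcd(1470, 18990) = 30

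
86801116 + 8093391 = 94894507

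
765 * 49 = 37485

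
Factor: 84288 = 2^6*3^1*439^1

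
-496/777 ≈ -0.638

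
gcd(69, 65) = 1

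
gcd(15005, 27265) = 5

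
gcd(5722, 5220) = 2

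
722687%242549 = 237589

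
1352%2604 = 1352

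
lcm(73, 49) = 3577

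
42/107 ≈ 0.393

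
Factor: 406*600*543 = 2^4*3^2*5^2*7^1*29^1*181^1 = 132274800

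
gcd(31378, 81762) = 2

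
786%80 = 66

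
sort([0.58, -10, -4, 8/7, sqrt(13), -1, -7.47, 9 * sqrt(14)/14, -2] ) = [-10, -7.47, -4, -2, -1, 0.58, 8/7, 9 * sqrt(14)/14, sqrt(13)] 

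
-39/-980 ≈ 0.0398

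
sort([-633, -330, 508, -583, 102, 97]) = [-633, -583, -330, 97, 102, 508]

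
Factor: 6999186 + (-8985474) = -1*2^4*3^1*41381^1 = -1986288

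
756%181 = 32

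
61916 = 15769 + 46147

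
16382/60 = 273 + 1/30 ≈ 273.03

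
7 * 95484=668388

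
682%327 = 28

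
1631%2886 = 1631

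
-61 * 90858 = -5542338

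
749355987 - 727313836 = 22042151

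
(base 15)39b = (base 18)29b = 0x335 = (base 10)821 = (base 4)30311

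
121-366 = -245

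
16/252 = 4/63 ≈ 0.0635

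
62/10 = 6 + 1/5 = 6.20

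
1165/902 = 1+263/902 ≈ 1.29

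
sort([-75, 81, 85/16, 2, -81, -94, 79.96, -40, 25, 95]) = [-94, -81, -75, -40, 2, 85/16, 25, 79.96, 81, 95]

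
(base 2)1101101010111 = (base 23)d57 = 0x1b57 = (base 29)89a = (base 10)6999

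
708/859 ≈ 0.824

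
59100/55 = 1074 + 6/11 ≈ 1074.55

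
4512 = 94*48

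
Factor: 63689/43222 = 2^(-1)*21611^(-1)*63689^1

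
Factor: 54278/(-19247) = -1*2^1*7^1*19^(-1)*1013^(-1)*3877^1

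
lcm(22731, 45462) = 45462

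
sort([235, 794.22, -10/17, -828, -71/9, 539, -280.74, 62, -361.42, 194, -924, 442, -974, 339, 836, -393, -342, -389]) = [-974, -924, -828, -393, -389, -361.42, -342, -280.74, -71/9, -10/17, 62, 194, 235, 339, 442, 539, 794.22, 836]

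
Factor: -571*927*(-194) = 2^1*3^2*97^1*103^1*571^1 = 102687498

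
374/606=187/303 ≈ 0.617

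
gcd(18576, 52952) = 8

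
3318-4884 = -1566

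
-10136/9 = -1126 - 2/9 ≈ -1126.22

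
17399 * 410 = 7133590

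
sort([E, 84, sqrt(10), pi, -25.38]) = [-25.38, E, pi, sqrt(10), 84]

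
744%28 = 16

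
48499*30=1454970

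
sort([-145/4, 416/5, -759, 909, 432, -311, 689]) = [-759, -311, -145/4, 416/5, 432, 689, 909]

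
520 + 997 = 1517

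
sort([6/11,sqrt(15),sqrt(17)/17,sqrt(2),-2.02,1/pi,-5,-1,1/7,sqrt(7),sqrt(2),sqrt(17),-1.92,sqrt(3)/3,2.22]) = [-5,-2.02,-1.92,-1,1/7,sqrt(17)/17,1/pi,6/11,sqrt(3)/3,sqrt(2),sqrt(2),2.22,sqrt(7),sqrt(15),sqrt(17)]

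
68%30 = 8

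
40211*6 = 241266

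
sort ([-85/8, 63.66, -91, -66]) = [-91, -66, -85/8, 63.66]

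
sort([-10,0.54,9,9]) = [-10,0.54,9,9]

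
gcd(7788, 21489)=3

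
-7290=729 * (-10)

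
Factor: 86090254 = 2^1*19^1*419^1*5407^1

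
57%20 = 17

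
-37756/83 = -454-74/83 ≈ -454.89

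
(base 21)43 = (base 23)3i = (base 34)2j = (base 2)1010111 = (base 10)87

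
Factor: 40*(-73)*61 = -1*2^3*5^1*61^1*73^1 = -178120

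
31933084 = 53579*596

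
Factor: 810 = 2^1 * 3^4 * 5^1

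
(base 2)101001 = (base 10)41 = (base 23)1i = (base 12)35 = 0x29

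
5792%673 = 408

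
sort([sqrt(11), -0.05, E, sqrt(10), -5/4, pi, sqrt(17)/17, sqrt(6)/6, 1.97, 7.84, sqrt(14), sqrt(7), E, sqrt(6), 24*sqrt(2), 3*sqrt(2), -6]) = [-6, -5/4, -0.05, sqrt(17)/17, sqrt(6)/6, 1.97, sqrt(6), sqrt(7), E, E, pi, sqrt(10), sqrt(11), sqrt(14), 3*sqrt(2), 7.84, 24*sqrt(2)]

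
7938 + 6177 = 14115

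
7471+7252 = 14723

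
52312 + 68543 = 120855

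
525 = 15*35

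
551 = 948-397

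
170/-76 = -2 - 9/38 ≈ -2.24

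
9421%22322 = 9421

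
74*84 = 6216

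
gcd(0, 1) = 1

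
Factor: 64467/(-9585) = -1*3^(-1)*5^(-1)*13^1*19^1*29^1*71^(-1) = -7163/1065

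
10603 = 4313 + 6290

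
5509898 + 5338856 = 10848754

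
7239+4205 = 11444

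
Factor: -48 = -1 * 2^4 * 3^1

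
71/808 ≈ 0.0879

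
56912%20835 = 15242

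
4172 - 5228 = -1056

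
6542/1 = 6542 = 6542.00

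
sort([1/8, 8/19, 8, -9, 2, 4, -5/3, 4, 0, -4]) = [-9, -4, -5/3, 0, 1/8, 8/19, 2, 4, 4, 8]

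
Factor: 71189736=2^3*3^1*1297^1*2287^1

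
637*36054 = 22966398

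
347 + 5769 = 6116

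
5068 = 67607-62539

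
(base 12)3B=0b101111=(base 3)1202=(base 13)38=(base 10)47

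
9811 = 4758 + 5053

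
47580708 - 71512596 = -23931888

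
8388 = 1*8388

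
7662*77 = 589974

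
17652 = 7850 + 9802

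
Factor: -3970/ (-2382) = 3^ (-1)*5^1 = 5/3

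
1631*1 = 1631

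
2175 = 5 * 435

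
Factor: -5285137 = -1*11^1*13^2*2843^1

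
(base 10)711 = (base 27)q9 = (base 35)kb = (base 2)1011000111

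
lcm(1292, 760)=12920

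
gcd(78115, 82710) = 4595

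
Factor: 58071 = 3^1*13^1*1489^1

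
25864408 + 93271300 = 119135708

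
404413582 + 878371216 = 1282784798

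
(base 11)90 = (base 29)3c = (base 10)99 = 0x63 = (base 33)30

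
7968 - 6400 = 1568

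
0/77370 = 0 = 0.00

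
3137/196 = 16 + 1/196 ≈ 16.01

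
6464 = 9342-2878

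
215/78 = 2+59/78 ≈ 2.76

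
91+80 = 171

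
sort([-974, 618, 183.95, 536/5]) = [-974, 536/5, 183.95, 618]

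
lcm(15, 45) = 45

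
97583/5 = 19516 + 3/5 = 19516.60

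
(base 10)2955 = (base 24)533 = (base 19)83a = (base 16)b8b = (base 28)3lf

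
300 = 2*150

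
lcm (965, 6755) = 6755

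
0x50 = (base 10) 80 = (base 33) 2e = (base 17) 4c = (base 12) 68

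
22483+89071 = 111554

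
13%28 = 13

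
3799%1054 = 637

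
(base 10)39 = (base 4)213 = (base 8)47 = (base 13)30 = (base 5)124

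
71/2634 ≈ 0.0270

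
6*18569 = 111414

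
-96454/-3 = 32151 + 1/3 ≈ 32151.33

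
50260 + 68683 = 118943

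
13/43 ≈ 0.302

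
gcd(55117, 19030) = 1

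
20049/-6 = -6683/2 = -3341.50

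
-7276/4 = -1819 = -1819.00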